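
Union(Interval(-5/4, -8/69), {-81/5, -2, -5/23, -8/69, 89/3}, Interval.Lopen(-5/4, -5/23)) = Union({-81/5, -2, 89/3}, Interval(-5/4, -8/69))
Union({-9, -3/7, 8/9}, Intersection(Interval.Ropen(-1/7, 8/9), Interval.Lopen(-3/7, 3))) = Union({-9, -3/7}, Interval(-1/7, 8/9))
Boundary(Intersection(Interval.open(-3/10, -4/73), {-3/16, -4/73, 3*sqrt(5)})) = {-3/16}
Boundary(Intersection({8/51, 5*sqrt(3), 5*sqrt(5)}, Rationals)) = {8/51}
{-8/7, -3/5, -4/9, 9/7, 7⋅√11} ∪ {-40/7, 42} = {-40/7, -8/7, -3/5, -4/9, 9/7, 42, 7⋅√11}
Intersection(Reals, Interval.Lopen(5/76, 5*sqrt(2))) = Interval.Lopen(5/76, 5*sqrt(2))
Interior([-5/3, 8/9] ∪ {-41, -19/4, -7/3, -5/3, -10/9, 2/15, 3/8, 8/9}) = (-5/3, 8/9)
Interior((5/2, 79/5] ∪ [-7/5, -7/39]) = (-7/5, -7/39) ∪ (5/2, 79/5)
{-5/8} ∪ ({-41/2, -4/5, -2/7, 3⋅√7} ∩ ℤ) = {-5/8}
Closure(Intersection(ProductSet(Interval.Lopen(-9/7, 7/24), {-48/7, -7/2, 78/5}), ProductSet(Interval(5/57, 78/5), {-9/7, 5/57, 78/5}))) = ProductSet(Interval(5/57, 7/24), {78/5})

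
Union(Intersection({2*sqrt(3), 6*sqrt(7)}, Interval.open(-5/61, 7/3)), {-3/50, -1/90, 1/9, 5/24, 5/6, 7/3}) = {-3/50, -1/90, 1/9, 5/24, 5/6, 7/3}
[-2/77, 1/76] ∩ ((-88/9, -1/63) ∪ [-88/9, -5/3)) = [-2/77, -1/63)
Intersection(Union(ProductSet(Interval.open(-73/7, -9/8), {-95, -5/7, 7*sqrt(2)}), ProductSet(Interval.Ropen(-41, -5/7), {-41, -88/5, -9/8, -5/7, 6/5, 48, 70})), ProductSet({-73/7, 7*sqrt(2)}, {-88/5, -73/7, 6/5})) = ProductSet({-73/7}, {-88/5, 6/5})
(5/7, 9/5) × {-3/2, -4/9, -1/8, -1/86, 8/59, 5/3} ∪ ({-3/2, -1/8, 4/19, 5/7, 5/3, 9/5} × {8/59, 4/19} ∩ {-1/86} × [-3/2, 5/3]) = (5/7, 9/5) × {-3/2, -4/9, -1/8, -1/86, 8/59, 5/3}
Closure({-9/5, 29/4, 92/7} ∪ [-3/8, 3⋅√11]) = {-9/5, 92/7} ∪ [-3/8, 3⋅√11]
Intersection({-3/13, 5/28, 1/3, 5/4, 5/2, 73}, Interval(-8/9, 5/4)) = {-3/13, 5/28, 1/3, 5/4}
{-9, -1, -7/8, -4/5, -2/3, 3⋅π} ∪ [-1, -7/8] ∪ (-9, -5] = [-9, -5] ∪ [-1, -7/8] ∪ {-4/5, -2/3, 3⋅π}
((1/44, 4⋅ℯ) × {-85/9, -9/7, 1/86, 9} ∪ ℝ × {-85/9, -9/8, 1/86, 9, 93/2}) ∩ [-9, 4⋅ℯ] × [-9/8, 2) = [-9, 4⋅ℯ] × {-9/8, 1/86}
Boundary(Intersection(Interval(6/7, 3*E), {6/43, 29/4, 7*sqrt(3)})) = {29/4}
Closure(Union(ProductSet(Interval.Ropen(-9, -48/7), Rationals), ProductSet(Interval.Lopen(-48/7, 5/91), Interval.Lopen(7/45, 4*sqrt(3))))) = Union(ProductSet({-48/7, 5/91}, Interval(7/45, 4*sqrt(3))), ProductSet(Interval(-9, -48/7), Reals), ProductSet(Interval(-48/7, 5/91), {7/45, 4*sqrt(3)}), ProductSet(Interval.Lopen(-48/7, 5/91), Interval.Lopen(7/45, 4*sqrt(3))))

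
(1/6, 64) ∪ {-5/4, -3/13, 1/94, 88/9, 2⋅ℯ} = {-5/4, -3/13, 1/94} ∪ (1/6, 64)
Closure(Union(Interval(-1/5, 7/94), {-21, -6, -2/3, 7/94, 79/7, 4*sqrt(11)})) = Union({-21, -6, -2/3, 79/7, 4*sqrt(11)}, Interval(-1/5, 7/94))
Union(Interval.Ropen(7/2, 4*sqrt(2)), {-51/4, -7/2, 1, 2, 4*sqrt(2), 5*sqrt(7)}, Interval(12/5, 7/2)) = Union({-51/4, -7/2, 1, 2, 5*sqrt(7)}, Interval(12/5, 4*sqrt(2)))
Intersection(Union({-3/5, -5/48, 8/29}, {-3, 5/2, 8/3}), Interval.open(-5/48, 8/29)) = EmptySet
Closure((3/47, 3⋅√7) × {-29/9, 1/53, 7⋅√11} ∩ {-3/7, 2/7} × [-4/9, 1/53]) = {2/7} × {1/53}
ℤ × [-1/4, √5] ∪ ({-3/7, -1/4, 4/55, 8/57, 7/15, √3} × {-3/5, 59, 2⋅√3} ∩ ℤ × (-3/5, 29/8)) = ℤ × [-1/4, √5]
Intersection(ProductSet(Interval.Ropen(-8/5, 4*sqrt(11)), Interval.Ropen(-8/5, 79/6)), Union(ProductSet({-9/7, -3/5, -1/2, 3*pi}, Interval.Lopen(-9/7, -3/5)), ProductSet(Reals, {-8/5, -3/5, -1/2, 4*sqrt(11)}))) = Union(ProductSet({-9/7, -3/5, -1/2, 3*pi}, Interval.Lopen(-9/7, -3/5)), ProductSet(Interval.Ropen(-8/5, 4*sqrt(11)), {-8/5, -3/5, -1/2}))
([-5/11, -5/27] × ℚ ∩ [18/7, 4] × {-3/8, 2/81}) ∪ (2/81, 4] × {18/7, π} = (2/81, 4] × {18/7, π}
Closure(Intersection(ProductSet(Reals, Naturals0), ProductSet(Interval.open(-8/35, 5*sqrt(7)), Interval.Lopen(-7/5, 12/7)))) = ProductSet(Interval(-8/35, 5*sqrt(7)), Range(0, 2, 1))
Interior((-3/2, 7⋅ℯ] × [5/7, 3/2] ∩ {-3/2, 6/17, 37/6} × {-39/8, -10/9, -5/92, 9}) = ∅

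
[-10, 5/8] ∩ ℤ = {-10, -9, …, 0}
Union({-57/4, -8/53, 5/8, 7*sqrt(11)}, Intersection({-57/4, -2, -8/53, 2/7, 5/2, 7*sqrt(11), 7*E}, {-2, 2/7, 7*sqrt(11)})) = {-57/4, -2, -8/53, 2/7, 5/8, 7*sqrt(11)}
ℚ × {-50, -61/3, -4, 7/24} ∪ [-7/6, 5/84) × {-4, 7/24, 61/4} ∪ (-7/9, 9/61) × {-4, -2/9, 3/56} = (ℚ × {-50, -61/3, -4, 7/24}) ∪ ([-7/6, 5/84) × {-4, 7/24, 61/4}) ∪ ((-7/9, 9/61) × {-4, -2/9, 3/56})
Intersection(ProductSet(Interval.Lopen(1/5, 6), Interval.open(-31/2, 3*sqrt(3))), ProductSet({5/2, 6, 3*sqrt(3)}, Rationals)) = ProductSet({5/2, 6, 3*sqrt(3)}, Intersection(Interval.open(-31/2, 3*sqrt(3)), Rationals))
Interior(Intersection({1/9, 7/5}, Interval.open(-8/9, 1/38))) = EmptySet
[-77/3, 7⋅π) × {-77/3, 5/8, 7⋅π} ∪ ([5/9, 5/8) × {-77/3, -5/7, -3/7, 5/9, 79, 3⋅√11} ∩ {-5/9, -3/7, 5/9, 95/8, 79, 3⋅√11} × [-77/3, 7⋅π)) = ({5/9} × {-77/3, -5/7, -3/7, 5/9, 3⋅√11}) ∪ ([-77/3, 7⋅π) × {-77/3, 5/8, 7⋅π})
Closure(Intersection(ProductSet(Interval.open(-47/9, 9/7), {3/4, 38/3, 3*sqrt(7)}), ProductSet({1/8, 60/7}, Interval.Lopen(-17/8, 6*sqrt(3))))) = ProductSet({1/8}, {3/4, 3*sqrt(7)})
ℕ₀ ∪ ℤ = ℤ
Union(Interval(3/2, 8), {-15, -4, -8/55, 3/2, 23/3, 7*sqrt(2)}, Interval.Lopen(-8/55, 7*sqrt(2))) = Union({-15, -4}, Interval(-8/55, 7*sqrt(2)))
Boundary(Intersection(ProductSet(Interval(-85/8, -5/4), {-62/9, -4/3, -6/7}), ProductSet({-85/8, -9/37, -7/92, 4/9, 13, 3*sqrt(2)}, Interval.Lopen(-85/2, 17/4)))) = ProductSet({-85/8}, {-62/9, -4/3, -6/7})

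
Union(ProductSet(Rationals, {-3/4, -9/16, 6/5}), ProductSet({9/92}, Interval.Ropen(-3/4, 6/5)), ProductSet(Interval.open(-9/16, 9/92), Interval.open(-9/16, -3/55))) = Union(ProductSet({9/92}, Interval.Ropen(-3/4, 6/5)), ProductSet(Interval.open(-9/16, 9/92), Interval.open(-9/16, -3/55)), ProductSet(Rationals, {-3/4, -9/16, 6/5}))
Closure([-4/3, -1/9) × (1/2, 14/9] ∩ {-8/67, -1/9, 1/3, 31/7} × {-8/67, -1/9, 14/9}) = {-8/67} × {14/9}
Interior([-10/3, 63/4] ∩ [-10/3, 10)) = (-10/3, 10)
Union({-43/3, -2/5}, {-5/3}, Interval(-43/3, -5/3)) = Union({-2/5}, Interval(-43/3, -5/3))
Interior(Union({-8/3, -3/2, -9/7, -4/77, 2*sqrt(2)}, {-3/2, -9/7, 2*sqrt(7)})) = EmptySet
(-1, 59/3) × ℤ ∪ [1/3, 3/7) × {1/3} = ((-1, 59/3) × ℤ) ∪ ([1/3, 3/7) × {1/3})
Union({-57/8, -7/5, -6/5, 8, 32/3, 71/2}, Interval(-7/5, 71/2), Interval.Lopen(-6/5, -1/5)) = Union({-57/8}, Interval(-7/5, 71/2))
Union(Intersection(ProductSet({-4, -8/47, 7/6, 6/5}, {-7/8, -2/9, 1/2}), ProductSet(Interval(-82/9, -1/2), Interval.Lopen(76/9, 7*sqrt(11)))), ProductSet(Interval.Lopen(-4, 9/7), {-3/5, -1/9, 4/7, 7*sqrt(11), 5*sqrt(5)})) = ProductSet(Interval.Lopen(-4, 9/7), {-3/5, -1/9, 4/7, 7*sqrt(11), 5*sqrt(5)})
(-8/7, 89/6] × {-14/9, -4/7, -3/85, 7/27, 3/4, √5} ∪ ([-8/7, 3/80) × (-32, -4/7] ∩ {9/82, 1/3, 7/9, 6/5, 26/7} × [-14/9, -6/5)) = (-8/7, 89/6] × {-14/9, -4/7, -3/85, 7/27, 3/4, √5}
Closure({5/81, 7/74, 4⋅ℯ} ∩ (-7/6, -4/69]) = ∅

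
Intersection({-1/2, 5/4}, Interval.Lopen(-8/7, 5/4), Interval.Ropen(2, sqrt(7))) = EmptySet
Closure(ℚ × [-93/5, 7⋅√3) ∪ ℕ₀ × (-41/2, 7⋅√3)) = (ℕ₀ × [-41/2, 7⋅√3]) ∪ (ℝ × [-93/5, 7⋅√3])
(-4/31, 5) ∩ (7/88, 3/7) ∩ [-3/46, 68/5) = (7/88, 3/7)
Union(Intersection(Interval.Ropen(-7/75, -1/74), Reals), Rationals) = Union(Interval(-7/75, -1/74), Rationals)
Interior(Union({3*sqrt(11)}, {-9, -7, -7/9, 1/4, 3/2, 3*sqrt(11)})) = EmptySet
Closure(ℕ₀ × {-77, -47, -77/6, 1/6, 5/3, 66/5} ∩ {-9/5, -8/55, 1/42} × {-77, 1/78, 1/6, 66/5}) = ∅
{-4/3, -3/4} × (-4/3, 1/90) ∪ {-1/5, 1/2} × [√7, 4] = ({-4/3, -3/4} × (-4/3, 1/90)) ∪ ({-1/5, 1/2} × [√7, 4])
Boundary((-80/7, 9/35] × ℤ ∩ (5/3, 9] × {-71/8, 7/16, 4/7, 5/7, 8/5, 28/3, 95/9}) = ∅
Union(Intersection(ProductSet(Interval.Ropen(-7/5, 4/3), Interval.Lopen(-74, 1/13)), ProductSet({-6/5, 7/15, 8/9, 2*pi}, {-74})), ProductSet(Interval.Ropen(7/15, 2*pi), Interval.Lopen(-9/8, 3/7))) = ProductSet(Interval.Ropen(7/15, 2*pi), Interval.Lopen(-9/8, 3/7))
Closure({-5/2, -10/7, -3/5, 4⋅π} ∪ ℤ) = ℤ ∪ {-5/2, -10/7, -3/5, 4⋅π}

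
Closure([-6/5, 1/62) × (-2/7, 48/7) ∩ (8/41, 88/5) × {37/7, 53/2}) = ∅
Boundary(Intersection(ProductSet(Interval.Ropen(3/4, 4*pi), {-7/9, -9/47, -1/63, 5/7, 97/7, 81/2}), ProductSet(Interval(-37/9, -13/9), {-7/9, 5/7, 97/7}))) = EmptySet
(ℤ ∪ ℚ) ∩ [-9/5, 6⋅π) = ℚ ∩ [-9/5, 6⋅π)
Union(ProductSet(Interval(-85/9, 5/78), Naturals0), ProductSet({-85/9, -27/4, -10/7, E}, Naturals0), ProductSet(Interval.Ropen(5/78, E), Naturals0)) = ProductSet(Interval(-85/9, E), Naturals0)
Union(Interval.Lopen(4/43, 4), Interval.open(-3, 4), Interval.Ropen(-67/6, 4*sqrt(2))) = Interval.Ropen(-67/6, 4*sqrt(2))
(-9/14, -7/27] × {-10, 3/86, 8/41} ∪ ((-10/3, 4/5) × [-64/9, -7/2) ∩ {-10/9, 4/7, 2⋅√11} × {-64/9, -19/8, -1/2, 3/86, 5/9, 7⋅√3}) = ({-10/9, 4/7} × {-64/9}) ∪ ((-9/14, -7/27] × {-10, 3/86, 8/41})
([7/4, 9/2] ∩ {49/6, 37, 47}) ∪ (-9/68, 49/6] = (-9/68, 49/6]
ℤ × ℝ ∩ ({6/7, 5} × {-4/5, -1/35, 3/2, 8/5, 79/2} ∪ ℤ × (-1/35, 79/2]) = (ℤ × (-1/35, 79/2]) ∪ ({5} × {-4/5, -1/35, 3/2, 8/5, 79/2})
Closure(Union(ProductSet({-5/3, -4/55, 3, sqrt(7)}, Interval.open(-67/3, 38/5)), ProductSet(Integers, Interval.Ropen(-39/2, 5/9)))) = Union(ProductSet({-5/3, -4/55, 3, sqrt(7)}, Interval(-67/3, 38/5)), ProductSet(Integers, Interval(-39/2, 5/9)))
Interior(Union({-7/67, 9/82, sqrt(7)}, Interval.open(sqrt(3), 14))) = Interval.open(sqrt(3), 14)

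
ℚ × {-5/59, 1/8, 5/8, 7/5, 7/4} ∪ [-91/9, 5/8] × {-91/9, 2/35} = (ℚ × {-5/59, 1/8, 5/8, 7/5, 7/4}) ∪ ([-91/9, 5/8] × {-91/9, 2/35})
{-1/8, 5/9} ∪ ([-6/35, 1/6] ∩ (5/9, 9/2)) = {-1/8, 5/9}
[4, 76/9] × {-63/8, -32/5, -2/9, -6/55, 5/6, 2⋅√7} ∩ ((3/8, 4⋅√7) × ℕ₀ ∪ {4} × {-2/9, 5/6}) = {4} × {-2/9, 5/6}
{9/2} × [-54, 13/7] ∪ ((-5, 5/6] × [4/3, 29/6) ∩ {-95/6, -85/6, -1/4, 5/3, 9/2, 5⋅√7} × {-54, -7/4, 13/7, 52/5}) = ({-1/4} × {13/7}) ∪ ({9/2} × [-54, 13/7])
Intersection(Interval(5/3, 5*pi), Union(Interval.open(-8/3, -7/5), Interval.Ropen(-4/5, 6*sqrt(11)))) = Interval(5/3, 5*pi)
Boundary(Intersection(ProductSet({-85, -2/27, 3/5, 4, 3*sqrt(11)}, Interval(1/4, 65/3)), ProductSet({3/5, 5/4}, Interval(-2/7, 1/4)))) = ProductSet({3/5}, {1/4})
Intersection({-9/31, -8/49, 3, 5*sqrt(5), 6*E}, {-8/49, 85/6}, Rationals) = {-8/49}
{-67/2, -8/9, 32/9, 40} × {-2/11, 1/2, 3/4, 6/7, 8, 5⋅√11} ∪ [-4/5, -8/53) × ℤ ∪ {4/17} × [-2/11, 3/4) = ([-4/5, -8/53) × ℤ) ∪ ({4/17} × [-2/11, 3/4)) ∪ ({-67/2, -8/9, 32/9, 40} × {-2/11, 1/2, 3/4, 6/7, 8, 5⋅√11})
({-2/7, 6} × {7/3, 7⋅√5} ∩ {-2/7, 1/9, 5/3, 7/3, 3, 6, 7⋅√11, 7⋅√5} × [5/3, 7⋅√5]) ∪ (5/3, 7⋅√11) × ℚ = ({-2/7, 6} × {7/3, 7⋅√5}) ∪ ((5/3, 7⋅√11) × ℚ)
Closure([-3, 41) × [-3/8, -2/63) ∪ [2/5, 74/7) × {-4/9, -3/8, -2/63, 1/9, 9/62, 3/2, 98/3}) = ({-3, 41} × [-3/8, -2/63]) ∪ ([-3, 41] × {-3/8, -2/63}) ∪ ([-3, 41) × [-3/8, -2/63)) ∪ ([2/5, 74/7] × {-4/9, -3/8, -2/63, 1/9, 9/62, 3/2, 98/3})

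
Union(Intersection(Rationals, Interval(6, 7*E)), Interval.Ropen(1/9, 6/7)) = Union(Intersection(Interval(6, 7*E), Rationals), Interval.Ropen(1/9, 6/7))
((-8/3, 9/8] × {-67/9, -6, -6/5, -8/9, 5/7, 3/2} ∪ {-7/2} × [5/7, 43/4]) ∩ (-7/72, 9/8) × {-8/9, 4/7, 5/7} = (-7/72, 9/8) × {-8/9, 5/7}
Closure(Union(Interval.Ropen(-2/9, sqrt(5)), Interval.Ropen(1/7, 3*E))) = Interval(-2/9, 3*E)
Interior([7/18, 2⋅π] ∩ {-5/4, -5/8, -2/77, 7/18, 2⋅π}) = ∅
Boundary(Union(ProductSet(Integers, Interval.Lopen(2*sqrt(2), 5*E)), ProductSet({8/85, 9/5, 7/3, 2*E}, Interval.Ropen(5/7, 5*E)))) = Union(ProductSet({8/85, 9/5, 7/3, 2*E}, Interval(5/7, 5*E)), ProductSet(Integers, Interval(2*sqrt(2), 5*E)))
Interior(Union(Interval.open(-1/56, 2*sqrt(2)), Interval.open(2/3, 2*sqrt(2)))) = Interval.open(-1/56, 2*sqrt(2))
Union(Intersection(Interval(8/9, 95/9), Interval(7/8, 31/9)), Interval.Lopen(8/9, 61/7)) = Interval(8/9, 61/7)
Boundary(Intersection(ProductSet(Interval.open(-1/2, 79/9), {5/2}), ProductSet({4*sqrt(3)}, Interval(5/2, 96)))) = ProductSet({4*sqrt(3)}, {5/2})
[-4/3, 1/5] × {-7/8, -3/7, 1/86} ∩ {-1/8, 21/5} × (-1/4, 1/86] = {-1/8} × {1/86}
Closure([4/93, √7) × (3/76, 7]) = ({4/93, √7} × [3/76, 7]) ∪ ([4/93, √7] × {3/76, 7}) ∪ ([4/93, √7) × (3/76, 7])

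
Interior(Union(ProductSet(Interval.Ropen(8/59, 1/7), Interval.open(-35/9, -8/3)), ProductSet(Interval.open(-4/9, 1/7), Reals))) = ProductSet(Interval.open(-4/9, 1/7), Reals)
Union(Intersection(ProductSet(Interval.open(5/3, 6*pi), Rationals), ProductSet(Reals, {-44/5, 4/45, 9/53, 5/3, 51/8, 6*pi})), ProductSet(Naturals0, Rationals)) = Union(ProductSet(Interval.open(5/3, 6*pi), {-44/5, 4/45, 9/53, 5/3, 51/8}), ProductSet(Naturals0, Rationals))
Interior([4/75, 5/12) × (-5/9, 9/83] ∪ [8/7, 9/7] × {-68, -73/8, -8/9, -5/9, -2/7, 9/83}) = (4/75, 5/12) × (-5/9, 9/83)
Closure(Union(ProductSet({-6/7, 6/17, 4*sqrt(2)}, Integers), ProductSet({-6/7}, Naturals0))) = ProductSet({-6/7, 6/17, 4*sqrt(2)}, Integers)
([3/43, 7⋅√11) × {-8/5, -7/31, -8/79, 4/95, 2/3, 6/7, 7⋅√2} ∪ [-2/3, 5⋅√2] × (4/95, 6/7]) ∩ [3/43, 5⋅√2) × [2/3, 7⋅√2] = [3/43, 5⋅√2) × ([2/3, 6/7] ∪ {7⋅√2})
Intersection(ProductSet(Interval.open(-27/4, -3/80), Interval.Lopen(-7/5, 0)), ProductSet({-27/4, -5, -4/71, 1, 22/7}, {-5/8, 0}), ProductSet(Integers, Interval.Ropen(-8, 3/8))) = ProductSet({-5}, {-5/8, 0})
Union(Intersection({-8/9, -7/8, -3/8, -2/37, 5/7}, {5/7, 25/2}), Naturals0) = Union({5/7}, Naturals0)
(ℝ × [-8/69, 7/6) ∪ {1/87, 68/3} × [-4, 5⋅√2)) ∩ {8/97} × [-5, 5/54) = {8/97} × [-8/69, 5/54)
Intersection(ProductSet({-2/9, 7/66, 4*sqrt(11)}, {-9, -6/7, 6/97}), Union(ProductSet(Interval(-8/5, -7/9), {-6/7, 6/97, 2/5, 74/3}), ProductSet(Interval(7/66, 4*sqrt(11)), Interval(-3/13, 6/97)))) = ProductSet({7/66, 4*sqrt(11)}, {6/97})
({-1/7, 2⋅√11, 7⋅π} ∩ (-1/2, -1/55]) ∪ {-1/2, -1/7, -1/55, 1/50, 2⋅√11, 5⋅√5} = {-1/2, -1/7, -1/55, 1/50, 2⋅√11, 5⋅√5}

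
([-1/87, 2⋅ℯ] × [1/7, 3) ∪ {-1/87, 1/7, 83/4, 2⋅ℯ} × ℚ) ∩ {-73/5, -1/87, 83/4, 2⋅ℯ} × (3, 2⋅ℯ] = {-1/87, 83/4, 2⋅ℯ} × (ℚ ∩ (3, 2⋅ℯ])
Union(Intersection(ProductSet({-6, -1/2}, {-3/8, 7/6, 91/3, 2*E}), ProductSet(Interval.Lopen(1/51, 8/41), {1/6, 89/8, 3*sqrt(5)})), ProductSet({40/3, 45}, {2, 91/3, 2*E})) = ProductSet({40/3, 45}, {2, 91/3, 2*E})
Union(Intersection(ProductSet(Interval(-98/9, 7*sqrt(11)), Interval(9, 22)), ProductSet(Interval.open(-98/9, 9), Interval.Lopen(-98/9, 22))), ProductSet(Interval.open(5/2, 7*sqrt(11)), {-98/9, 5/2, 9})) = Union(ProductSet(Interval.open(-98/9, 9), Interval(9, 22)), ProductSet(Interval.open(5/2, 7*sqrt(11)), {-98/9, 5/2, 9}))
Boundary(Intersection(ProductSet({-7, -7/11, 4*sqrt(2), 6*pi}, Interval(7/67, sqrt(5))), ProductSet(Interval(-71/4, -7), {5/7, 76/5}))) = ProductSet({-7}, {5/7})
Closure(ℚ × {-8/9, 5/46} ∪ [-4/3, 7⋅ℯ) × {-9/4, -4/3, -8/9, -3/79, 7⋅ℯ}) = (ℝ × {-8/9, 5/46}) ∪ ([-4/3, 7⋅ℯ] × {-9/4, -4/3, -8/9, -3/79, 7⋅ℯ})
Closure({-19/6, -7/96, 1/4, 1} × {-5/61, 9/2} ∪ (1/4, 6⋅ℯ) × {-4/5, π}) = ({-19/6, -7/96, 1/4, 1} × {-5/61, 9/2}) ∪ ([1/4, 6⋅ℯ] × {-4/5, π})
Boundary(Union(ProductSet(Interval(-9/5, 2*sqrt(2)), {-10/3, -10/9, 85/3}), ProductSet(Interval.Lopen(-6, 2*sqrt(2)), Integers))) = Union(ProductSet(Interval(-6, 2*sqrt(2)), Integers), ProductSet(Interval(-9/5, 2*sqrt(2)), {-10/3, -10/9, 85/3}))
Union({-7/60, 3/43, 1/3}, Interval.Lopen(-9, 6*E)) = Interval.Lopen(-9, 6*E)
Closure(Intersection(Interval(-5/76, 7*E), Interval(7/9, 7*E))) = Interval(7/9, 7*E)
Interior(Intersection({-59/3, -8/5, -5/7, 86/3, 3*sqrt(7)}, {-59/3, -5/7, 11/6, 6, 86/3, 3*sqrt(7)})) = EmptySet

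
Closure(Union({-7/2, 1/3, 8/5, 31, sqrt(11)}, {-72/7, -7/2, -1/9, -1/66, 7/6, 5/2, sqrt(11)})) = {-72/7, -7/2, -1/9, -1/66, 1/3, 7/6, 8/5, 5/2, 31, sqrt(11)}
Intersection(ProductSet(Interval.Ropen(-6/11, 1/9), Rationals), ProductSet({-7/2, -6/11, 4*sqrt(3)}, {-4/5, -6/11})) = ProductSet({-6/11}, {-4/5, -6/11})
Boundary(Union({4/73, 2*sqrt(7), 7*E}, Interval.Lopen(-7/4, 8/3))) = {-7/4, 8/3, 2*sqrt(7), 7*E}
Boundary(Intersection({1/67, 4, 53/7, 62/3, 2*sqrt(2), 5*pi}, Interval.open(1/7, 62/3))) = {4, 53/7, 2*sqrt(2), 5*pi}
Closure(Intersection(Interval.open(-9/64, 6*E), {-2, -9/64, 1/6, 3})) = {1/6, 3}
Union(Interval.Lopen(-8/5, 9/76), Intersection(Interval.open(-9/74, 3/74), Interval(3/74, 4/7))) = Interval.Lopen(-8/5, 9/76)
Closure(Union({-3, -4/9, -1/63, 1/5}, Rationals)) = Reals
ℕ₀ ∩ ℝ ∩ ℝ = ℕ₀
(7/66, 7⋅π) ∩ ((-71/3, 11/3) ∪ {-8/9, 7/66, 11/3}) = (7/66, 11/3]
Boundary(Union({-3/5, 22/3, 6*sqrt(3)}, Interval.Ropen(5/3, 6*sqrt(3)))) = {-3/5, 5/3, 6*sqrt(3)}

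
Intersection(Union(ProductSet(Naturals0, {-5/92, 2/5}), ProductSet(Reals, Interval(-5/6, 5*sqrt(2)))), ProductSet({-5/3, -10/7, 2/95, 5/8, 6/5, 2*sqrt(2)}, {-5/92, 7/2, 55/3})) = ProductSet({-5/3, -10/7, 2/95, 5/8, 6/5, 2*sqrt(2)}, {-5/92, 7/2})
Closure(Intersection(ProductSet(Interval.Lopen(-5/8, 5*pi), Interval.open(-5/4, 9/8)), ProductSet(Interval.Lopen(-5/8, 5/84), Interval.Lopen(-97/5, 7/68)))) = Union(ProductSet({-5/8, 5/84}, Interval(-5/4, 7/68)), ProductSet(Interval(-5/8, 5/84), {-5/4, 7/68}), ProductSet(Interval.Lopen(-5/8, 5/84), Interval.Lopen(-5/4, 7/68)))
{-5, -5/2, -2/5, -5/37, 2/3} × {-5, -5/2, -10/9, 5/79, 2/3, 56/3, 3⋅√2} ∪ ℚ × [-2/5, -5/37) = (ℚ × [-2/5, -5/37)) ∪ ({-5, -5/2, -2/5, -5/37, 2/3} × {-5, -5/2, -10/9, 5/79, 2/3, 56/3, 3⋅√2})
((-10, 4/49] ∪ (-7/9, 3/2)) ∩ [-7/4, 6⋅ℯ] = [-7/4, 3/2)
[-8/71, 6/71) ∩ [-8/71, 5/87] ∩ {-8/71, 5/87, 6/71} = {-8/71, 5/87}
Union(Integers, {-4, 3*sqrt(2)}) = Union({3*sqrt(2)}, Integers)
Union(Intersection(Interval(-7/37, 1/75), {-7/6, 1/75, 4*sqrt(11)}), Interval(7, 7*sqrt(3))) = Union({1/75}, Interval(7, 7*sqrt(3)))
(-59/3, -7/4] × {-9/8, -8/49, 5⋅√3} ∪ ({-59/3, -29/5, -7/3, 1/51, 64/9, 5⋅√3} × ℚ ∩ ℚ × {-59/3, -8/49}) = ({-59/3, -29/5, -7/3, 1/51, 64/9} × {-59/3, -8/49}) ∪ ((-59/3, -7/4] × {-9/8, -8/49, 5⋅√3})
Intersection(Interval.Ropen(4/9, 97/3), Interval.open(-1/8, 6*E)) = Interval.Ropen(4/9, 6*E)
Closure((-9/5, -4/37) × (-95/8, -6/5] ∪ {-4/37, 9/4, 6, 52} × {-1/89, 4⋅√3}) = ({-9/5, -4/37} × [-95/8, -6/5]) ∪ ([-9/5, -4/37] × {-95/8, -6/5}) ∪ ((-9/5, -4/37) × (-95/8, -6/5]) ∪ ({-4/37, 9/4, 6, 52} × {-1/89, 4⋅√3})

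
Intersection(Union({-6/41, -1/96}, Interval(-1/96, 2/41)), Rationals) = Union({-6/41}, Intersection(Interval(-1/96, 2/41), Rationals))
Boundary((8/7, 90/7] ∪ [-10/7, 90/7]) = {-10/7, 90/7}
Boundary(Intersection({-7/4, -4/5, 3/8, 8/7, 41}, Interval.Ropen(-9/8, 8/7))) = {-4/5, 3/8}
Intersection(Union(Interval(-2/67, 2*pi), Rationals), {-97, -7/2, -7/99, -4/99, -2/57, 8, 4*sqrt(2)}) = {-97, -7/2, -7/99, -4/99, -2/57, 8, 4*sqrt(2)}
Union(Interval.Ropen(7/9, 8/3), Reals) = Interval(-oo, oo)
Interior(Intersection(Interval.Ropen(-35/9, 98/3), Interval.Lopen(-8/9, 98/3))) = Interval.open(-8/9, 98/3)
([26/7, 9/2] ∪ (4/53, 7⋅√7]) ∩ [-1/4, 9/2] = (4/53, 9/2]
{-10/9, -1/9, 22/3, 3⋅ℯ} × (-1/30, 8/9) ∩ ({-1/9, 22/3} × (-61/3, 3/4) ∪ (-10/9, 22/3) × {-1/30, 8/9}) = {-1/9, 22/3} × (-1/30, 3/4)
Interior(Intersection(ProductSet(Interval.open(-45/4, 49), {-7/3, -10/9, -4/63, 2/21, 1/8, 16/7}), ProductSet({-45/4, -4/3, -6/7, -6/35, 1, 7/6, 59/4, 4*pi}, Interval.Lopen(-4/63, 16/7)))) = EmptySet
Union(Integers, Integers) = Integers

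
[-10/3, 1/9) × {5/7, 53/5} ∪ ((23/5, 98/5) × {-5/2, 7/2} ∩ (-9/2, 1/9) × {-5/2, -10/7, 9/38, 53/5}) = [-10/3, 1/9) × {5/7, 53/5}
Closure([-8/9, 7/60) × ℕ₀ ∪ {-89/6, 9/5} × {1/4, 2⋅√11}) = ([-8/9, 7/60] × ℕ₀) ∪ ({-89/6, 9/5} × {1/4, 2⋅√11})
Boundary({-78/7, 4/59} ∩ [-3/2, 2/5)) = {4/59}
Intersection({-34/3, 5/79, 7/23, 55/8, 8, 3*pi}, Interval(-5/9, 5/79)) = {5/79}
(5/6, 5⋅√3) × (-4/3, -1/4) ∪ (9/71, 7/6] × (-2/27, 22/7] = ((9/71, 7/6] × (-2/27, 22/7]) ∪ ((5/6, 5⋅√3) × (-4/3, -1/4))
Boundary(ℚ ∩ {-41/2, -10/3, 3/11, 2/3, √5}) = {-41/2, -10/3, 3/11, 2/3}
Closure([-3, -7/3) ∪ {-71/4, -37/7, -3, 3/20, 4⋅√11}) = {-71/4, -37/7, 3/20, 4⋅√11} ∪ [-3, -7/3]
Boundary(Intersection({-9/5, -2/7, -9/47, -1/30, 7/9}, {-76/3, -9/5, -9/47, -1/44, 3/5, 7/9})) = {-9/5, -9/47, 7/9}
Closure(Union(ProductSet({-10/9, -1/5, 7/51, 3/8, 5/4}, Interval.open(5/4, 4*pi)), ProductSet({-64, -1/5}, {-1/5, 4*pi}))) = Union(ProductSet({-64, -1/5}, {-1/5, 4*pi}), ProductSet({-10/9, -1/5, 7/51, 3/8, 5/4}, Interval(5/4, 4*pi)))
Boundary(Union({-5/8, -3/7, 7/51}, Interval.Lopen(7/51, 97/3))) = {-5/8, -3/7, 7/51, 97/3}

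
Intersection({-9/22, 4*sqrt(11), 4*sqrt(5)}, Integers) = EmptySet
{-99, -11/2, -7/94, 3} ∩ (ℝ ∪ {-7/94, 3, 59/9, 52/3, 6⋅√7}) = {-99, -11/2, -7/94, 3}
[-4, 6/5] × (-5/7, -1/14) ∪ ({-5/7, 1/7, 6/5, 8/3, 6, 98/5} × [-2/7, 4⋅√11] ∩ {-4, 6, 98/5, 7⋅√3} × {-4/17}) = ({6, 98/5} × {-4/17}) ∪ ([-4, 6/5] × (-5/7, -1/14))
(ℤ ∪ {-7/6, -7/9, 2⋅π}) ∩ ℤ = ℤ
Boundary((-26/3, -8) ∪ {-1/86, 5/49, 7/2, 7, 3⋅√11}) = {-26/3, -8, -1/86, 5/49, 7/2, 7, 3⋅√11}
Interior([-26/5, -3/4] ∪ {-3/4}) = (-26/5, -3/4)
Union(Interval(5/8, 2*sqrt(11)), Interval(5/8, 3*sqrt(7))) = Interval(5/8, 3*sqrt(7))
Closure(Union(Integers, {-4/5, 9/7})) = Union({-4/5, 9/7}, Integers)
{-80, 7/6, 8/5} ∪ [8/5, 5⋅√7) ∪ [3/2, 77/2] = {-80, 7/6} ∪ [3/2, 77/2]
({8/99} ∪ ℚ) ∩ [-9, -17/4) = ℚ ∩ [-9, -17/4)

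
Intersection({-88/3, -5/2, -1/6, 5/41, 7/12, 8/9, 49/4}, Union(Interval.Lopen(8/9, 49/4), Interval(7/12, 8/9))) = {7/12, 8/9, 49/4}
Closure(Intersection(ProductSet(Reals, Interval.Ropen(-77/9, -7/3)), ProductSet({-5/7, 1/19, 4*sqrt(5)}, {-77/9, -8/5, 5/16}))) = ProductSet({-5/7, 1/19, 4*sqrt(5)}, {-77/9})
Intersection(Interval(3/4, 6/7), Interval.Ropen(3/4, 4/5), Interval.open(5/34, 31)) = Interval.Ropen(3/4, 4/5)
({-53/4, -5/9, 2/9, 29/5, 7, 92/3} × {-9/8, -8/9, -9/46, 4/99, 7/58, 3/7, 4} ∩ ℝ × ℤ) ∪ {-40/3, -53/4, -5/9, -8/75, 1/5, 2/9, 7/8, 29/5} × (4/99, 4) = ({-53/4, -5/9, 2/9, 29/5, 7, 92/3} × {4}) ∪ ({-40/3, -53/4, -5/9, -8/75, 1/5, 2/9, 7/8, 29/5} × (4/99, 4))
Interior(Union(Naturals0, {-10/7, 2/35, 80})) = EmptySet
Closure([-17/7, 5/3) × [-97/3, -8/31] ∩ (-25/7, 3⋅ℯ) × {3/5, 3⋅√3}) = ∅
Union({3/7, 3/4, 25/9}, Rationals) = Rationals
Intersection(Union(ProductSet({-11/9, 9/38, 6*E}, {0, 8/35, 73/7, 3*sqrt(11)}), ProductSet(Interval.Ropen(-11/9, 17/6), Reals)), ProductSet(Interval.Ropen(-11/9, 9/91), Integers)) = ProductSet(Interval.Ropen(-11/9, 9/91), Integers)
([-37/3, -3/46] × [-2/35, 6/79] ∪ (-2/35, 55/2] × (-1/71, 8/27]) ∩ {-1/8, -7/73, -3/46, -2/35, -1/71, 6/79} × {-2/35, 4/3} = {-1/8, -7/73, -3/46} × {-2/35}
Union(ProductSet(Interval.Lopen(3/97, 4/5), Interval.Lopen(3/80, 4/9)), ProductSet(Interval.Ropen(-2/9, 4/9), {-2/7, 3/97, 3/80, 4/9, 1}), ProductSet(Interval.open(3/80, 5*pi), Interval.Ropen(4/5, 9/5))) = Union(ProductSet(Interval.Ropen(-2/9, 4/9), {-2/7, 3/97, 3/80, 4/9, 1}), ProductSet(Interval.Lopen(3/97, 4/5), Interval.Lopen(3/80, 4/9)), ProductSet(Interval.open(3/80, 5*pi), Interval.Ropen(4/5, 9/5)))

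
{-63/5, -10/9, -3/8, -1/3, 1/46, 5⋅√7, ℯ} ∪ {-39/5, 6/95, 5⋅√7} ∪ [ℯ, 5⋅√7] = {-63/5, -39/5, -10/9, -3/8, -1/3, 1/46, 6/95} ∪ [ℯ, 5⋅√7]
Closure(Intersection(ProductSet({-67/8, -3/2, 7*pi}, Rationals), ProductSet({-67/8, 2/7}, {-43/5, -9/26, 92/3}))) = ProductSet({-67/8}, {-43/5, -9/26, 92/3})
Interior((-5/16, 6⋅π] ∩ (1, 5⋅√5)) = (1, 5⋅√5)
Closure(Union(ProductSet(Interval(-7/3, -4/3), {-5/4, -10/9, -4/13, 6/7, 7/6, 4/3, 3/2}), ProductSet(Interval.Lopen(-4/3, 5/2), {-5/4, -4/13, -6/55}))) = Union(ProductSet(Interval(-7/3, -4/3), {-5/4, -10/9, -4/13, 6/7, 7/6, 4/3, 3/2}), ProductSet(Interval(-4/3, 5/2), {-5/4, -4/13, -6/55}))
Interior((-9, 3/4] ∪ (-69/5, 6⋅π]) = (-69/5, 6⋅π)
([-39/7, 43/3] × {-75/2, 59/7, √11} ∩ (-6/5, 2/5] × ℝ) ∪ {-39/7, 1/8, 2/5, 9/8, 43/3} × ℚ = ({-39/7, 1/8, 2/5, 9/8, 43/3} × ℚ) ∪ ((-6/5, 2/5] × {-75/2, 59/7, √11})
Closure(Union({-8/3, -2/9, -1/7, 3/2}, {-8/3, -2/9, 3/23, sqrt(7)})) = {-8/3, -2/9, -1/7, 3/23, 3/2, sqrt(7)}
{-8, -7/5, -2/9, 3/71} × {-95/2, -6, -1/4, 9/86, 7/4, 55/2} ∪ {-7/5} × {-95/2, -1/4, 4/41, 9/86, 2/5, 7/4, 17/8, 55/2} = ({-7/5} × {-95/2, -1/4, 4/41, 9/86, 2/5, 7/4, 17/8, 55/2}) ∪ ({-8, -7/5, -2/9, 3/71} × {-95/2, -6, -1/4, 9/86, 7/4, 55/2})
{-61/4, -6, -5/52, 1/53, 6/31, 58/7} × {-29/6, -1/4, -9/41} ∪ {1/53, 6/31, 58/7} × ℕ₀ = ({1/53, 6/31, 58/7} × ℕ₀) ∪ ({-61/4, -6, -5/52, 1/53, 6/31, 58/7} × {-29/6, -1/4, -9/41})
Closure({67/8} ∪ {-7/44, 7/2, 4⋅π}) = {-7/44, 7/2, 67/8, 4⋅π}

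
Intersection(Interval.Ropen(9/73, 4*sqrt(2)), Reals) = Interval.Ropen(9/73, 4*sqrt(2))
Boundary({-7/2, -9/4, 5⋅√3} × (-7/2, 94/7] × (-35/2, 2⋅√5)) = {-7/2, -9/4, 5⋅√3} × [-7/2, 94/7] × [-35/2, 2⋅√5]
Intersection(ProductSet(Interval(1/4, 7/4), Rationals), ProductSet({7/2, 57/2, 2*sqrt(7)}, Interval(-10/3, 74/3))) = EmptySet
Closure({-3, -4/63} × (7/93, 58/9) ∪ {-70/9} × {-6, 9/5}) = ({-70/9} × {-6, 9/5}) ∪ ({-3, -4/63} × [7/93, 58/9])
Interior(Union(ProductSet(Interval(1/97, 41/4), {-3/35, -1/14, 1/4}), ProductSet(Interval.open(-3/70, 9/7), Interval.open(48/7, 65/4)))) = ProductSet(Interval.open(-3/70, 9/7), Interval.open(48/7, 65/4))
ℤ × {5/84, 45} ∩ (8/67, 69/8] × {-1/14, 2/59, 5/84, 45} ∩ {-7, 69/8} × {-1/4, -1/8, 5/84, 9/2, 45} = ∅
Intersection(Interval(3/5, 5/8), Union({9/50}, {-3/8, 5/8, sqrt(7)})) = {5/8}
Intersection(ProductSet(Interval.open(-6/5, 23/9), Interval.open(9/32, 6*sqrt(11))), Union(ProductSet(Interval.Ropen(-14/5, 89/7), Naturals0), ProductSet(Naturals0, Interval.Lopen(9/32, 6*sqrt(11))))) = Union(ProductSet(Interval.open(-6/5, 23/9), Range(1, 20, 1)), ProductSet(Range(0, 3, 1), Interval.open(9/32, 6*sqrt(11))))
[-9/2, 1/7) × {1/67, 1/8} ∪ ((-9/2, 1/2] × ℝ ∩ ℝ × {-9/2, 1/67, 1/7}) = ([-9/2, 1/7) × {1/67, 1/8}) ∪ ((-9/2, 1/2] × {-9/2, 1/67, 1/7})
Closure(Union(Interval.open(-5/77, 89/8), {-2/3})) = Union({-2/3}, Interval(-5/77, 89/8))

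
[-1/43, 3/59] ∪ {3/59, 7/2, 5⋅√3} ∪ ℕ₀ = [-1/43, 3/59] ∪ ℕ₀ ∪ {7/2, 5⋅√3}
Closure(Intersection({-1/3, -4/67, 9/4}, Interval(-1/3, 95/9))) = {-1/3, -4/67, 9/4}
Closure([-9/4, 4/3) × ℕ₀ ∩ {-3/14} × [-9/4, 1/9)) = {-3/14} × {0}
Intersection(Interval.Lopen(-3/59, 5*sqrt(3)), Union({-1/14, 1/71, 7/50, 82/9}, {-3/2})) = {1/71, 7/50}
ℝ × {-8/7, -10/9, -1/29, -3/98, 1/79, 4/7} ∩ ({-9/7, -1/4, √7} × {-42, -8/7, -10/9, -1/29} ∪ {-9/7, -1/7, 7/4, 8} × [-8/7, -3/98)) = {-9/7, -1/4, -1/7, 7/4, 8, √7} × {-8/7, -10/9, -1/29}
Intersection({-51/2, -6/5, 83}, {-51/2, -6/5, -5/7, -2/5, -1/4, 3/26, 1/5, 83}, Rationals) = {-51/2, -6/5, 83}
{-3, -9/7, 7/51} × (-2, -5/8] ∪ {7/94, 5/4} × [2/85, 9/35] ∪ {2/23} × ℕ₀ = ({2/23} × ℕ₀) ∪ ({7/94, 5/4} × [2/85, 9/35]) ∪ ({-3, -9/7, 7/51} × (-2, -5/8])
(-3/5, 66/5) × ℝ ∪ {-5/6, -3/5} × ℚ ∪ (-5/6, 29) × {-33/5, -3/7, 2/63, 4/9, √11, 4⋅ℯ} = ({-5/6, -3/5} × ℚ) ∪ ((-3/5, 66/5) × ℝ) ∪ ((-5/6, 29) × {-33/5, -3/7, 2/63, 4/9, √11, 4⋅ℯ})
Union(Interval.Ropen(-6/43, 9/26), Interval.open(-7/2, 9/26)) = Interval.open(-7/2, 9/26)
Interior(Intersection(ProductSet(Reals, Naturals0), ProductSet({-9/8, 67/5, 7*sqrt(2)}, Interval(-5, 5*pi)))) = EmptySet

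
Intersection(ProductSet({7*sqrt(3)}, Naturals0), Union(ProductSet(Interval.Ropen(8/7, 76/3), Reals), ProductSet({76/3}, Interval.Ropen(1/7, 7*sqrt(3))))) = ProductSet({7*sqrt(3)}, Naturals0)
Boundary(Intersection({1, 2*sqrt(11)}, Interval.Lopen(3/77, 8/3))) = {1}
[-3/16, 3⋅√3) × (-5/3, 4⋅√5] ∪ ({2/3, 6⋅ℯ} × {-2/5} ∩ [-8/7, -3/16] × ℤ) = [-3/16, 3⋅√3) × (-5/3, 4⋅√5]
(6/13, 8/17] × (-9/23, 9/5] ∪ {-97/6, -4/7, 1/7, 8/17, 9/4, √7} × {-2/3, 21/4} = ((6/13, 8/17] × (-9/23, 9/5]) ∪ ({-97/6, -4/7, 1/7, 8/17, 9/4, √7} × {-2/3, 21/4})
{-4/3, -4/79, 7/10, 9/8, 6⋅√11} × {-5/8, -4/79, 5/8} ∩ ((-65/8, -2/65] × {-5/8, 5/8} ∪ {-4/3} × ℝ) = ({-4/3} × {-5/8, -4/79, 5/8}) ∪ ({-4/3, -4/79} × {-5/8, 5/8})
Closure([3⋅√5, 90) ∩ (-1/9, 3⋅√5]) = {3⋅√5}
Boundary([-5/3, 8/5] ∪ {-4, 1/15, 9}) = {-4, -5/3, 8/5, 9}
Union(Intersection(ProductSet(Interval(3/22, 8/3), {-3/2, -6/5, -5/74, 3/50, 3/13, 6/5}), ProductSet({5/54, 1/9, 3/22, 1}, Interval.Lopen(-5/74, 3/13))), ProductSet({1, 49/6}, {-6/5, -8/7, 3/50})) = Union(ProductSet({3/22, 1}, {3/50, 3/13}), ProductSet({1, 49/6}, {-6/5, -8/7, 3/50}))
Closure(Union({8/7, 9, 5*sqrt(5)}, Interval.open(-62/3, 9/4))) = Union({9, 5*sqrt(5)}, Interval(-62/3, 9/4))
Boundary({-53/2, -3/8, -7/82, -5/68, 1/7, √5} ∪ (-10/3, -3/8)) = {-53/2, -10/3, -3/8, -7/82, -5/68, 1/7, √5}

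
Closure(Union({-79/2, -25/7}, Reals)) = Reals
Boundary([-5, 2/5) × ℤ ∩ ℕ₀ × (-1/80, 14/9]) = {0} × {0, 1}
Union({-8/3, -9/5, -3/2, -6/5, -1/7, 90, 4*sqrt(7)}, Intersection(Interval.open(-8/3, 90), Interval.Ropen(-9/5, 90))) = Union({-8/3}, Interval(-9/5, 90))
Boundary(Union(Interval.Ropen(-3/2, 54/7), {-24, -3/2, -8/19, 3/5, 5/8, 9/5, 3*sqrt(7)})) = {-24, -3/2, 54/7, 3*sqrt(7)}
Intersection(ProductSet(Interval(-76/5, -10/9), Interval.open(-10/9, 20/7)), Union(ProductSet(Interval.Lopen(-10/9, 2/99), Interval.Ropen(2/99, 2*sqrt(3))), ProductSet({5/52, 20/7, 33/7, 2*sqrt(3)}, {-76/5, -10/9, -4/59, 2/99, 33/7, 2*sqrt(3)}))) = EmptySet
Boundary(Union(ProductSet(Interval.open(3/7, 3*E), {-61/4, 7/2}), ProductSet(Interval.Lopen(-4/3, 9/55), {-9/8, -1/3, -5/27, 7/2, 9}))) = Union(ProductSet(Interval(-4/3, 9/55), {-9/8, -1/3, -5/27, 7/2, 9}), ProductSet(Interval(3/7, 3*E), {-61/4, 7/2}))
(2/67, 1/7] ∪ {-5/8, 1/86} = {-5/8, 1/86} ∪ (2/67, 1/7]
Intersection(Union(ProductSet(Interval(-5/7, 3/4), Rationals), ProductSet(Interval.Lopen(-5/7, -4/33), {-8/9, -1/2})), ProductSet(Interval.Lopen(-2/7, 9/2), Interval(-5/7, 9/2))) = ProductSet(Interval.Lopen(-2/7, 3/4), Intersection(Interval(-5/7, 9/2), Rationals))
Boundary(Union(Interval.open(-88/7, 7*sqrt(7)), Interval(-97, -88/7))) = {-97, 7*sqrt(7)}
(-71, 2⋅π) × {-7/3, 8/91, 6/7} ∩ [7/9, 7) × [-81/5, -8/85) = [7/9, 2⋅π) × {-7/3}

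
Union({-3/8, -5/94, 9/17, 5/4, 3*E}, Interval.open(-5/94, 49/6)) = Union({-3/8}, Interval.Ropen(-5/94, 49/6))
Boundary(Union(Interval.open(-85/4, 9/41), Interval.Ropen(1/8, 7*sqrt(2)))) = {-85/4, 7*sqrt(2)}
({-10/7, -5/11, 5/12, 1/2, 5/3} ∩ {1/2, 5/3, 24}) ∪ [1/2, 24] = [1/2, 24]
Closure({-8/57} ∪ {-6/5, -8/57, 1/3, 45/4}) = {-6/5, -8/57, 1/3, 45/4}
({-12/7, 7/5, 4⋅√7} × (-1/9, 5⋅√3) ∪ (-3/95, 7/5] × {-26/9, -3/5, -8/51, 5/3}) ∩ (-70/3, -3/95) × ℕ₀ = {-12/7} × {0, 1, …, 8}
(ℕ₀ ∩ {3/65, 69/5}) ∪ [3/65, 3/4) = [3/65, 3/4)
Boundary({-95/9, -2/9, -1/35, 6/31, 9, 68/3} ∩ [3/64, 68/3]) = {6/31, 9, 68/3}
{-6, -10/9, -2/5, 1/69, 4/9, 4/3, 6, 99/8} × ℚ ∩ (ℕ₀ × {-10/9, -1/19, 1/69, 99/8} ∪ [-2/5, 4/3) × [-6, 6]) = ({6} × {-10/9, -1/19, 1/69, 99/8}) ∪ ({-2/5, 1/69, 4/9} × (ℚ ∩ [-6, 6]))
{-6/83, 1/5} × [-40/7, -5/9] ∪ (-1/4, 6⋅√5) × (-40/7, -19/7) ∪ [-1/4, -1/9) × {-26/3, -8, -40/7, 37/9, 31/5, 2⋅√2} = ({-6/83, 1/5} × [-40/7, -5/9]) ∪ ((-1/4, 6⋅√5) × (-40/7, -19/7)) ∪ ([-1/4, -1/9) × {-26/3, -8, -40/7, 37/9, 31/5, 2⋅√2})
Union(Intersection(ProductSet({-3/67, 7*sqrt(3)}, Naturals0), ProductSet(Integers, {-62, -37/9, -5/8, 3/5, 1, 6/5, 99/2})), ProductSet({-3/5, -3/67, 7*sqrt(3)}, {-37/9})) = ProductSet({-3/5, -3/67, 7*sqrt(3)}, {-37/9})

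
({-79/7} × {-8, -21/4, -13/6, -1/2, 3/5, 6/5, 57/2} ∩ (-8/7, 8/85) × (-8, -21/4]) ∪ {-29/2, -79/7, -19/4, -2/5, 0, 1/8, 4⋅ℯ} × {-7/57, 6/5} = {-29/2, -79/7, -19/4, -2/5, 0, 1/8, 4⋅ℯ} × {-7/57, 6/5}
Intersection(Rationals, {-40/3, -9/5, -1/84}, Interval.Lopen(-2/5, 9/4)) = {-1/84}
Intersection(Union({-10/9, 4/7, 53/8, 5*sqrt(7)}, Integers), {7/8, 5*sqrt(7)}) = {5*sqrt(7)}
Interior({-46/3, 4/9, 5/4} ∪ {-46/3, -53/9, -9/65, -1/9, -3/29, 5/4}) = ∅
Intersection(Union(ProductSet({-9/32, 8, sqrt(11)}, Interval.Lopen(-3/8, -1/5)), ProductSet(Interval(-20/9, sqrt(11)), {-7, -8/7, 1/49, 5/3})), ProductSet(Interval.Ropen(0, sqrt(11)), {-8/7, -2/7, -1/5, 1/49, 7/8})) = ProductSet(Interval.Ropen(0, sqrt(11)), {-8/7, 1/49})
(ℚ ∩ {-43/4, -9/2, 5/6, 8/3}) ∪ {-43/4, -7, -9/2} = {-43/4, -7, -9/2, 5/6, 8/3}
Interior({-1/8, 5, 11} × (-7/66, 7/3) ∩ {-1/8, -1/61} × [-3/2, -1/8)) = ∅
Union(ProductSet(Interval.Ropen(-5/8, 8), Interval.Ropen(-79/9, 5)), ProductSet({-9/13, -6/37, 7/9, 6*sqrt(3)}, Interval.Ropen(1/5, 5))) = Union(ProductSet({-9/13, -6/37, 7/9, 6*sqrt(3)}, Interval.Ropen(1/5, 5)), ProductSet(Interval.Ropen(-5/8, 8), Interval.Ropen(-79/9, 5)))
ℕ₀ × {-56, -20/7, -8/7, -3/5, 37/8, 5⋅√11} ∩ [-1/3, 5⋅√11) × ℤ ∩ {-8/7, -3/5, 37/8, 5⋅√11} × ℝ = ∅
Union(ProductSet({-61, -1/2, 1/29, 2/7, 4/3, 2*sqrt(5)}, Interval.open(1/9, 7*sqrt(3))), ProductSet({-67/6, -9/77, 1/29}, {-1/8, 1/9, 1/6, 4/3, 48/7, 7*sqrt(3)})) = Union(ProductSet({-67/6, -9/77, 1/29}, {-1/8, 1/9, 1/6, 4/3, 48/7, 7*sqrt(3)}), ProductSet({-61, -1/2, 1/29, 2/7, 4/3, 2*sqrt(5)}, Interval.open(1/9, 7*sqrt(3))))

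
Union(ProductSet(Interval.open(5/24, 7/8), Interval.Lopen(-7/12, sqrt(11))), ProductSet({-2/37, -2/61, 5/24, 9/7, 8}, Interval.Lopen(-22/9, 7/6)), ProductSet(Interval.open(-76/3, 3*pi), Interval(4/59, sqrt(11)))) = Union(ProductSet({-2/37, -2/61, 5/24, 9/7, 8}, Interval.Lopen(-22/9, 7/6)), ProductSet(Interval.open(-76/3, 3*pi), Interval(4/59, sqrt(11))), ProductSet(Interval.open(5/24, 7/8), Interval.Lopen(-7/12, sqrt(11))))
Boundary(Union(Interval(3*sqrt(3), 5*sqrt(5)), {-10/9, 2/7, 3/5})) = {-10/9, 2/7, 3/5, 3*sqrt(3), 5*sqrt(5)}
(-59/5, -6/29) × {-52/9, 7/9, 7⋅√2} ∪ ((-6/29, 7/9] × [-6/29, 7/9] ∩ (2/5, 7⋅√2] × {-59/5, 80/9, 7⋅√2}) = (-59/5, -6/29) × {-52/9, 7/9, 7⋅√2}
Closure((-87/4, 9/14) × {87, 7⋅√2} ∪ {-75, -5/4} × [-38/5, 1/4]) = ({-75, -5/4} × [-38/5, 1/4]) ∪ ([-87/4, 9/14] × {87, 7⋅√2})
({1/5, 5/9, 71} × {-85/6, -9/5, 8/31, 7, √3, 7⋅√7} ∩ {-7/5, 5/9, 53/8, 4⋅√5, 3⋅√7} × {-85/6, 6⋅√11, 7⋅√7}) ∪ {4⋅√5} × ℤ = ({4⋅√5} × ℤ) ∪ ({5/9} × {-85/6, 7⋅√7})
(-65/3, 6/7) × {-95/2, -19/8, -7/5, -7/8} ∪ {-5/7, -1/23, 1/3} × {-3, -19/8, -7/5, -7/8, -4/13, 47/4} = ((-65/3, 6/7) × {-95/2, -19/8, -7/5, -7/8}) ∪ ({-5/7, -1/23, 1/3} × {-3, -19/8, -7/5, -7/8, -4/13, 47/4})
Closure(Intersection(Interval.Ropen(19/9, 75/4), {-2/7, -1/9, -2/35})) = EmptySet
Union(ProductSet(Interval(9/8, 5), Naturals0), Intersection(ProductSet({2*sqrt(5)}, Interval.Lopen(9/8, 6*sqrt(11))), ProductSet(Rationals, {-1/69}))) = ProductSet(Interval(9/8, 5), Naturals0)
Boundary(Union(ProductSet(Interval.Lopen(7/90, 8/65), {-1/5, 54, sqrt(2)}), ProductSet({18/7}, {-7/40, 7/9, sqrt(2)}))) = Union(ProductSet({18/7}, {-7/40, 7/9, sqrt(2)}), ProductSet(Interval(7/90, 8/65), {-1/5, 54, sqrt(2)}))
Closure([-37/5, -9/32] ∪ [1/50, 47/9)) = [-37/5, -9/32] ∪ [1/50, 47/9]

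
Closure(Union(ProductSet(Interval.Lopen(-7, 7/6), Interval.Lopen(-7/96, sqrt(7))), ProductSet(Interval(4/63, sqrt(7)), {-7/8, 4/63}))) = Union(ProductSet({-7, 7/6}, Interval(-7/96, sqrt(7))), ProductSet(Interval(-7, 7/6), {-7/96, sqrt(7)}), ProductSet(Interval.Lopen(-7, 7/6), Interval.Lopen(-7/96, sqrt(7))), ProductSet(Interval(4/63, sqrt(7)), {-7/8, 4/63}))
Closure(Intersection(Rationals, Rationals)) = Reals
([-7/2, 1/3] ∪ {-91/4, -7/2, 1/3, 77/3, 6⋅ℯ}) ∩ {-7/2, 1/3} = {-7/2, 1/3}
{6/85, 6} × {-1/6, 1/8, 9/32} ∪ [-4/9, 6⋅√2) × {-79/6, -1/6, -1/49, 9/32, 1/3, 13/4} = ({6/85, 6} × {-1/6, 1/8, 9/32}) ∪ ([-4/9, 6⋅√2) × {-79/6, -1/6, -1/49, 9/32, 1/3, 13/4})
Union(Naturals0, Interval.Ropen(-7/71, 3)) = Union(Interval(-7/71, 3), Naturals0)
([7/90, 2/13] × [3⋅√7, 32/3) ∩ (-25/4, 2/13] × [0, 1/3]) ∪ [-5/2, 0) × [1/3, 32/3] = [-5/2, 0) × [1/3, 32/3]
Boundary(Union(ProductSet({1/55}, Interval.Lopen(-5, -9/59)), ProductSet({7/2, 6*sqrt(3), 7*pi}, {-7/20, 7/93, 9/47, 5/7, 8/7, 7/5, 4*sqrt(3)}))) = Union(ProductSet({1/55}, Interval(-5, -9/59)), ProductSet({7/2, 6*sqrt(3), 7*pi}, {-7/20, 7/93, 9/47, 5/7, 8/7, 7/5, 4*sqrt(3)}))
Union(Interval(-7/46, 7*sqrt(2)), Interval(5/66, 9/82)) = Interval(-7/46, 7*sqrt(2))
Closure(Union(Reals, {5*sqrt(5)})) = Reals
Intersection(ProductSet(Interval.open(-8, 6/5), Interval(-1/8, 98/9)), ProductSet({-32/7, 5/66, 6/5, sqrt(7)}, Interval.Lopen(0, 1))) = ProductSet({-32/7, 5/66}, Interval.Lopen(0, 1))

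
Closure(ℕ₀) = ℕ₀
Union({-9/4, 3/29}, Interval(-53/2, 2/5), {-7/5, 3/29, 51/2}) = Union({51/2}, Interval(-53/2, 2/5))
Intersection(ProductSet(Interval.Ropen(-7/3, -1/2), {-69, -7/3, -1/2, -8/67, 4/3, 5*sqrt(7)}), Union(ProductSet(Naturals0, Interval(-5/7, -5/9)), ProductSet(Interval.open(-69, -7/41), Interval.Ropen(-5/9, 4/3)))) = ProductSet(Interval.Ropen(-7/3, -1/2), {-1/2, -8/67})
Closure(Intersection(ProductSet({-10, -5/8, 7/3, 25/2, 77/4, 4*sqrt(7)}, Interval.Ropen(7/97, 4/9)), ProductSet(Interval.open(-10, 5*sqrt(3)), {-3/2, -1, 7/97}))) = ProductSet({-5/8, 7/3}, {7/97})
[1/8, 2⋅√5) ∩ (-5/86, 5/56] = ∅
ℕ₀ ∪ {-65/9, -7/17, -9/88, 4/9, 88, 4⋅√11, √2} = {-65/9, -7/17, -9/88, 4/9, 4⋅√11, √2} ∪ ℕ₀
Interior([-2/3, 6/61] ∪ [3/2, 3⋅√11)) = (-2/3, 6/61) ∪ (3/2, 3⋅√11)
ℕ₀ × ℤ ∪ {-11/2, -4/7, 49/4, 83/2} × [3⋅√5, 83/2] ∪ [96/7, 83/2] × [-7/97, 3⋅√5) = (ℕ₀ × ℤ) ∪ ({-11/2, -4/7, 49/4, 83/2} × [3⋅√5, 83/2]) ∪ ([96/7, 83/2] × [-7/97, 3⋅√5))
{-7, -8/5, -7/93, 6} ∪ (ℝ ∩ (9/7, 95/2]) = {-7, -8/5, -7/93} ∪ (9/7, 95/2]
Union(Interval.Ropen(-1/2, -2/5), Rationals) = Union(Interval(-1/2, -2/5), Rationals)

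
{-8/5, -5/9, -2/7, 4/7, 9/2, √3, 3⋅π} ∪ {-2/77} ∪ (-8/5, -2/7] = [-8/5, -2/7] ∪ {-2/77, 4/7, 9/2, √3, 3⋅π}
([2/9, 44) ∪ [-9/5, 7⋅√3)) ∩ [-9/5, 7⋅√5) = [-9/5, 7⋅√5)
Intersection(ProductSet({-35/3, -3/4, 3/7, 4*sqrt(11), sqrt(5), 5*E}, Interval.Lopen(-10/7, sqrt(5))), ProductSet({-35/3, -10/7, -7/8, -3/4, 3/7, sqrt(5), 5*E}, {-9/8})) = ProductSet({-35/3, -3/4, 3/7, sqrt(5), 5*E}, {-9/8})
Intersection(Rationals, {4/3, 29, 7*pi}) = {4/3, 29}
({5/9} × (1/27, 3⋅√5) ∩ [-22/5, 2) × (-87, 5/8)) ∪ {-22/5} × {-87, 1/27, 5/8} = ({-22/5} × {-87, 1/27, 5/8}) ∪ ({5/9} × (1/27, 5/8))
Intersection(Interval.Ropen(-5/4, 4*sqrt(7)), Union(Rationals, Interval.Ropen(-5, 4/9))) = Union(Intersection(Interval.Ropen(-5/4, 4*sqrt(7)), Rationals), Interval(-5/4, 4/9))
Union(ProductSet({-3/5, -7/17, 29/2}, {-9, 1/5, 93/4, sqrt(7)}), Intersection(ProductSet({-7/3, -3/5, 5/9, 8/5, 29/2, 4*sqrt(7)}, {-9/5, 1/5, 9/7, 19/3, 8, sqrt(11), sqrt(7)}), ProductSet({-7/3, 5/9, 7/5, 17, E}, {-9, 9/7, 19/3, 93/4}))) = Union(ProductSet({-7/3, 5/9}, {9/7, 19/3}), ProductSet({-3/5, -7/17, 29/2}, {-9, 1/5, 93/4, sqrt(7)}))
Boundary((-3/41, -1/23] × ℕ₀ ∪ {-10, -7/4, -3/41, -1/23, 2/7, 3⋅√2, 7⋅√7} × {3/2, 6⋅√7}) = ([-3/41, -1/23] × ℕ₀) ∪ ({-10, -7/4, -3/41, -1/23, 2/7, 3⋅√2, 7⋅√7} × {3/2, 6⋅√7})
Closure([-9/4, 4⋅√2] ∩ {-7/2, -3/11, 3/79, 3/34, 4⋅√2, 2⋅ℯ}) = {-3/11, 3/79, 3/34, 4⋅√2, 2⋅ℯ}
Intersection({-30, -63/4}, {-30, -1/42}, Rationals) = {-30}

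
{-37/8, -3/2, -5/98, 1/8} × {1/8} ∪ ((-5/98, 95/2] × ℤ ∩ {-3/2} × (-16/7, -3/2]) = {-37/8, -3/2, -5/98, 1/8} × {1/8}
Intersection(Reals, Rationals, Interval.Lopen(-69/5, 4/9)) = Intersection(Interval.Lopen(-69/5, 4/9), Rationals)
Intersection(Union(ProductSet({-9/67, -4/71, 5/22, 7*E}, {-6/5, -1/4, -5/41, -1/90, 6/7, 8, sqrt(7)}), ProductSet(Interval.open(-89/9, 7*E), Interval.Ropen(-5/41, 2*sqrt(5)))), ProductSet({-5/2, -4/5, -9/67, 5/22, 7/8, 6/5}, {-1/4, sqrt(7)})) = Union(ProductSet({-9/67, 5/22}, {-1/4, sqrt(7)}), ProductSet({-5/2, -4/5, -9/67, 5/22, 7/8, 6/5}, {sqrt(7)}))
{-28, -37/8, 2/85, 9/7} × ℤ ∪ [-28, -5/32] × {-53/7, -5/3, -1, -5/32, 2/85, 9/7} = ({-28, -37/8, 2/85, 9/7} × ℤ) ∪ ([-28, -5/32] × {-53/7, -5/3, -1, -5/32, 2/85, 9/7})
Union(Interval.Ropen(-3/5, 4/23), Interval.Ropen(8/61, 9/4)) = Interval.Ropen(-3/5, 9/4)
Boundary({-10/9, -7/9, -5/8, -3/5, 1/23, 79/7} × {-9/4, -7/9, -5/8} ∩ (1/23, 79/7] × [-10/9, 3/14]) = {79/7} × {-7/9, -5/8}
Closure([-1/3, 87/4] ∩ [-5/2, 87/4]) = [-1/3, 87/4]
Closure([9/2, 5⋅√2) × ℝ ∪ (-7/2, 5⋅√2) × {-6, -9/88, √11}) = ([9/2, 5⋅√2] × ℝ) ∪ ([-7/2, 5⋅√2] × {-6, -9/88, √11})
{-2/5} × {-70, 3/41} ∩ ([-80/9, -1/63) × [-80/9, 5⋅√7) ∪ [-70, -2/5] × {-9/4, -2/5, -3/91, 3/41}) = {-2/5} × {3/41}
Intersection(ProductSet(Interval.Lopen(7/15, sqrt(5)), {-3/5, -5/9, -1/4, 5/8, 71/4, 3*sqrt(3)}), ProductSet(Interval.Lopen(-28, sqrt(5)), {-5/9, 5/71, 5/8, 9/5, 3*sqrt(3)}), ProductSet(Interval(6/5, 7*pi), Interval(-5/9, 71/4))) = ProductSet(Interval(6/5, sqrt(5)), {-5/9, 5/8, 3*sqrt(3)})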